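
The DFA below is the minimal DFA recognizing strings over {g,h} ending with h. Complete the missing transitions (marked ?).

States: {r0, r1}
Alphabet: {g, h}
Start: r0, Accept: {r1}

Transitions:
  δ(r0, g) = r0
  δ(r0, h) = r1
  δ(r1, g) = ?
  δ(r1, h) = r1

From the language and accept set, identify what each state tracks — r0: last symbol not h; r1: last symbol is h.
Each missing δ(q, a) is the state matching the new tracked value after reading a.
δ(r1, g) = r0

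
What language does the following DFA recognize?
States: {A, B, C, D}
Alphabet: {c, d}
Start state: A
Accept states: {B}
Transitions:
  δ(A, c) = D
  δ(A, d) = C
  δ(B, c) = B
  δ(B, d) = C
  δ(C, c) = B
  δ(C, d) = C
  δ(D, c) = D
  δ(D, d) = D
Testing a few strings:
  'd' → reject
  'cd' → reject
  'dc' → accept
  'dddd' → reject
State roles: A=no input read; B=started with d, last symbol c; C=started with d, last symbol d; D=started with c (dead)
All strings over {c,d} that start with d and end with c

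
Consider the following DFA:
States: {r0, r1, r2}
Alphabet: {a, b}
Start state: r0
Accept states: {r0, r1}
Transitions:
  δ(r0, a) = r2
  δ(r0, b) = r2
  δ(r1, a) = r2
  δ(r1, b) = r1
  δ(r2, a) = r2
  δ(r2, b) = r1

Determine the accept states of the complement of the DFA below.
Complement accept states = All states \ Original accept states
= {r0, r1, r2} \ {r0, r1}
{r2}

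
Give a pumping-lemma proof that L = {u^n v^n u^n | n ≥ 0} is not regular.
Assume L is regular with pumping length p. Idea: pumping the first u-block unbalances it against the other two.
Choose s = u^p v^p u^p ∈ L (|s| = 3p ≥ p). By the pumping lemma, s = xyz with |xy| ≤ p, |y| > 0, so y = u^k with k ≥ 1, inside the first u-block. Then xy²z = u^(p+k) v^p u^p. The first block has length p+k ≠ p, so the three block lengths are no longer equal and xy²z ∉ L.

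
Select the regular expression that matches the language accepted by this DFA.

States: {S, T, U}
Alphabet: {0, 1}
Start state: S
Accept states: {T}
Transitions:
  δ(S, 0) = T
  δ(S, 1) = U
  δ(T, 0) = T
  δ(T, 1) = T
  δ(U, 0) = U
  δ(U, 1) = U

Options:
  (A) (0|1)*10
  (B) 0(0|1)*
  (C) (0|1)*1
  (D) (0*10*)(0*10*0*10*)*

Check each option against the DFA on short strings; one disagreement eliminates an option:
  (A) (0|1)*10: on '0' the DFA goes S → T and accepts (T ∈ Accept), but the regex does not match it → eliminate
  (B) 0(0|1)*: agrees with the DFA on every string of length ≤ 6
  (C) (0|1)*1: on '0' the DFA goes S → T and accepts (T ∈ Accept), but the regex does not match it → eliminate
  (D) (0*10*)(0*10*0*10*)*: on '0' the DFA goes S → T and accepts (T ∈ Accept), but the regex does not match it → eliminate
Only (B) is consistent with the DFA.
(B) 0(0|1)*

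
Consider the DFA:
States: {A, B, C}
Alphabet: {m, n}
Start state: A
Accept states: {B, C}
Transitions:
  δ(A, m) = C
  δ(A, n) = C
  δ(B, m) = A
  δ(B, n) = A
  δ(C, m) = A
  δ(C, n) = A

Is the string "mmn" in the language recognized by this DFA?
Processing string "mmn":
  A --m--> C
  C --m--> A
  A --n--> C
Final state: C
Accept states: {B, C}
Yes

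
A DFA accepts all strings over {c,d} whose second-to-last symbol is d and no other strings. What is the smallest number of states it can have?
By Myhill–Nerode, count the distinguishable equivalence classes: 2^2 = 4 classes — the DFA must remember the last 2 symbols read; every pair of distinct length-2 suffixes is distinguishable by some continuation.
4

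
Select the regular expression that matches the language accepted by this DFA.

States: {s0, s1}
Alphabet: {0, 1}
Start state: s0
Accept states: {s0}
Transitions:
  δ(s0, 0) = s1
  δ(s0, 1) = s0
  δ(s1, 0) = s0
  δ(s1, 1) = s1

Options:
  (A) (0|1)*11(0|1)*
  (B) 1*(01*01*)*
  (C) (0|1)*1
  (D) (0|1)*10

Check each option against the DFA on short strings; one disagreement eliminates an option:
  (A) (0|1)*11(0|1)*: on ε the DFA stays in s0 and accepts (s0 ∈ Accept), but the regex does not match it → eliminate
  (B) 1*(01*01*)*: agrees with the DFA on every string of length ≤ 6
  (C) (0|1)*1: on ε the DFA stays in s0 and accepts (s0 ∈ Accept), but the regex does not match it → eliminate
  (D) (0|1)*10: on ε the DFA stays in s0 and accepts (s0 ∈ Accept), but the regex does not match it → eliminate
Only (B) is consistent with the DFA.
(B) 1*(01*01*)*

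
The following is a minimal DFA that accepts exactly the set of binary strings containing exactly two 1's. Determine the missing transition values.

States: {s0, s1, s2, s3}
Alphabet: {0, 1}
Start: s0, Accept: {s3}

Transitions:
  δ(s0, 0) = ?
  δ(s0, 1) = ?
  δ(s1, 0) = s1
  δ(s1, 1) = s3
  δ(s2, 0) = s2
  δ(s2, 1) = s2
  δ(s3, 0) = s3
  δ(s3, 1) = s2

From the language and accept set, identify what each state tracks — s0: zero 1's; s1: one 1; s2: ≥ three 1's (dead); s3: two 1's.
Each missing δ(q, a) is the state matching the new tracked value after reading a.
δ(s0, 0) = s0; δ(s0, 1) = s1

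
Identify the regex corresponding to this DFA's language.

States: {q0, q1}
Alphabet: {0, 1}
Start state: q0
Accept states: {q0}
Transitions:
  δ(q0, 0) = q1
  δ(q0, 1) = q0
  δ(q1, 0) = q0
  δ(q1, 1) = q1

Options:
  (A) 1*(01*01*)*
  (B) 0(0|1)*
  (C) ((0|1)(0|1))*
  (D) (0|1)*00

Check each option against the DFA on short strings; one disagreement eliminates an option:
  (A) 1*(01*01*)*: agrees with the DFA on every string of length ≤ 6
  (B) 0(0|1)*: on ε the DFA stays in q0 and accepts (q0 ∈ Accept), but the regex does not match it → eliminate
  (C) ((0|1)(0|1))*: on '1' the DFA goes q0 → q0 and accepts (q0 ∈ Accept), but the regex does not match it → eliminate
  (D) (0|1)*00: on ε the DFA stays in q0 and accepts (q0 ∈ Accept), but the regex does not match it → eliminate
Only (A) is consistent with the DFA.
(A) 1*(01*01*)*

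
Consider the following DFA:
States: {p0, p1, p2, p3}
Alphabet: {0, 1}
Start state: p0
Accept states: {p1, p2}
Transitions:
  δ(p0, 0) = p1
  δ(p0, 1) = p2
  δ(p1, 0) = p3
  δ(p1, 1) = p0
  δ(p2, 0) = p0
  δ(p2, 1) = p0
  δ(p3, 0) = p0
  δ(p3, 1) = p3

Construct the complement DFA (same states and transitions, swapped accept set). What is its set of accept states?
Complement accept states = All states \ Original accept states
= {p0, p1, p2, p3} \ {p1, p2}
{p0, p3}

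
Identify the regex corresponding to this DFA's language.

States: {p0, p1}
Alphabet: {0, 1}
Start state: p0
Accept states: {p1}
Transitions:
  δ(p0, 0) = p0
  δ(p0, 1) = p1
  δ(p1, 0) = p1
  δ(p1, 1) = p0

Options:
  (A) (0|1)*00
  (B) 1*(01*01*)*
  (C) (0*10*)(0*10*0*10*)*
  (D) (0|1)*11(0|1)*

Check each option against the DFA on short strings; one disagreement eliminates an option:
  (A) (0|1)*00: on '1' the DFA goes p0 → p1 and accepts (p1 ∈ Accept), but the regex does not match it → eliminate
  (B) 1*(01*01*)*: on ε the DFA stays in p0 and rejects (p0 ∉ Accept), but the regex matches it → eliminate
  (C) (0*10*)(0*10*0*10*)*: agrees with the DFA on every string of length ≤ 6
  (D) (0|1)*11(0|1)*: on '1' the DFA goes p0 → p1 and accepts (p1 ∈ Accept), but the regex does not match it → eliminate
Only (C) is consistent with the DFA.
(C) (0*10*)(0*10*0*10*)*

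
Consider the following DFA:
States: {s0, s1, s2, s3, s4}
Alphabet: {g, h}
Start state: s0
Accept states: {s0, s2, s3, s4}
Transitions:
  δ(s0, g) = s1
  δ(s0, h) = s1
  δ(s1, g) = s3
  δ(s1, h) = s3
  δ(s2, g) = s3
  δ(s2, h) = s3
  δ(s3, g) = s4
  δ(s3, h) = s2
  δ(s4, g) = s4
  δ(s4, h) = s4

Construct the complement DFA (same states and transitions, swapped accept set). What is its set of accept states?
Complement accept states = All states \ Original accept states
= {s0, s1, s2, s3, s4} \ {s0, s2, s3, s4}
{s1}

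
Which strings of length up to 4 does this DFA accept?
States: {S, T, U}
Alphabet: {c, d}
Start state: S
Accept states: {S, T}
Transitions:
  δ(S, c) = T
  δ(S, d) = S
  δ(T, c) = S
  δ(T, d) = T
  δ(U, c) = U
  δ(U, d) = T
ε, c, d, cc, cd, dc, dd, ccc, ccd, cdc, cdd, dcc, dcd, ddc, ddd, cccc, cccd, ccdc, ccdd, cdcc, cdcd, cddc, cddd, dccc, dccd, dcdc, dcdd, ddcc, ddcd, dddc, dddd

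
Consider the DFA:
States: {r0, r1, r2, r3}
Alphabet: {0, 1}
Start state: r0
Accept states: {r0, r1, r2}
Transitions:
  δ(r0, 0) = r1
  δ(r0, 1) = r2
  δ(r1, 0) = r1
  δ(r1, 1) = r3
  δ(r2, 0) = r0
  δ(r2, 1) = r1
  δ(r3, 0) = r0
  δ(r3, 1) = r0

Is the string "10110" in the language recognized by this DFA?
Processing string "10110":
  r0 --1--> r2
  r2 --0--> r0
  r0 --1--> r2
  r2 --1--> r1
  r1 --0--> r1
Final state: r1
Accept states: {r0, r1, r2}
Yes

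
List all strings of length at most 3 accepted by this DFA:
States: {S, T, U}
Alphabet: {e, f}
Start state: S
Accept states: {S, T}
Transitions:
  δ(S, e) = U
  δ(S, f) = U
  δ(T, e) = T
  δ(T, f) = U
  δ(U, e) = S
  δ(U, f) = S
ε, ee, ef, fe, ff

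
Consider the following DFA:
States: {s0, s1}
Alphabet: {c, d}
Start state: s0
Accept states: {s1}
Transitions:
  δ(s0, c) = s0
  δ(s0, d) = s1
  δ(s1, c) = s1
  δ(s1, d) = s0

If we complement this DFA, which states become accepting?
Complement accept states = All states \ Original accept states
= {s0, s1} \ {s1}
{s0}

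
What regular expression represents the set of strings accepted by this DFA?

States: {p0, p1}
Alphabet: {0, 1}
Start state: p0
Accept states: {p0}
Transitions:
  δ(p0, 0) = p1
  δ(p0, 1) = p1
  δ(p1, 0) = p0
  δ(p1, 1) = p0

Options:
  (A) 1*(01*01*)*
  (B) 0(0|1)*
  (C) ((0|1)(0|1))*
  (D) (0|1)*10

Check each option against the DFA on short strings; one disagreement eliminates an option:
  (A) 1*(01*01*)*: on '1' the DFA goes p0 → p1 and rejects (p1 ∉ Accept), but the regex matches it → eliminate
  (B) 0(0|1)*: on ε the DFA stays in p0 and accepts (p0 ∈ Accept), but the regex does not match it → eliminate
  (C) ((0|1)(0|1))*: agrees with the DFA on every string of length ≤ 6
  (D) (0|1)*10: on ε the DFA stays in p0 and accepts (p0 ∈ Accept), but the regex does not match it → eliminate
Only (C) is consistent with the DFA.
(C) ((0|1)(0|1))*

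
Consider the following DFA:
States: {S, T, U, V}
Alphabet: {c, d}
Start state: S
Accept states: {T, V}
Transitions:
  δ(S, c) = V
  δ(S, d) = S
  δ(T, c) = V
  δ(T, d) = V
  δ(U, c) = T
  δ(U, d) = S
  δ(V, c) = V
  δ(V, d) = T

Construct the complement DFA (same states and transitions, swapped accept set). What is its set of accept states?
Complement accept states = All states \ Original accept states
= {S, T, U, V} \ {T, V}
{S, U}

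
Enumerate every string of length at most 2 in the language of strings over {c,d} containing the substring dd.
dd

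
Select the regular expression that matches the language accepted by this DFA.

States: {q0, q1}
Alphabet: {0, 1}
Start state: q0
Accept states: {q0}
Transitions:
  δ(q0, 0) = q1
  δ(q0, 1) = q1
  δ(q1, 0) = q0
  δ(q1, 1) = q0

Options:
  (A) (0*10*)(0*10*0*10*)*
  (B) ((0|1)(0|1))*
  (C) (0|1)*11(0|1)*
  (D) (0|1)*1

Check each option against the DFA on short strings; one disagreement eliminates an option:
  (A) (0*10*)(0*10*0*10*)*: on ε the DFA stays in q0 and accepts (q0 ∈ Accept), but the regex does not match it → eliminate
  (B) ((0|1)(0|1))*: agrees with the DFA on every string of length ≤ 6
  (C) (0|1)*11(0|1)*: on ε the DFA stays in q0 and accepts (q0 ∈ Accept), but the regex does not match it → eliminate
  (D) (0|1)*1: on ε the DFA stays in q0 and accepts (q0 ∈ Accept), but the regex does not match it → eliminate
Only (B) is consistent with the DFA.
(B) ((0|1)(0|1))*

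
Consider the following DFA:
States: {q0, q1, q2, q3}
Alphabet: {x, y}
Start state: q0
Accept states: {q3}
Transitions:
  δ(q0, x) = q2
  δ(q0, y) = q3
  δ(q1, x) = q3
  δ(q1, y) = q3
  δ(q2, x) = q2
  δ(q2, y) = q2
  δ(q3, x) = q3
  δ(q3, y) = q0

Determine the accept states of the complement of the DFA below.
Complement accept states = All states \ Original accept states
= {q0, q1, q2, q3} \ {q3}
{q0, q1, q2}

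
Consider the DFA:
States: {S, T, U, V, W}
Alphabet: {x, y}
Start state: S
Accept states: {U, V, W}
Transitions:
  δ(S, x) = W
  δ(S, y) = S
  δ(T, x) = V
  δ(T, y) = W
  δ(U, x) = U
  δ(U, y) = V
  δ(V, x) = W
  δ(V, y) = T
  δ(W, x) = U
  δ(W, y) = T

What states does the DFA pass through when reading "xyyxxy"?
read 'x': S → W
  read 'y': W → T
  read 'y': T → W
  read 'x': W → U
  read 'x': U → U
  read 'y': U → V
S -> W -> T -> W -> U -> U -> V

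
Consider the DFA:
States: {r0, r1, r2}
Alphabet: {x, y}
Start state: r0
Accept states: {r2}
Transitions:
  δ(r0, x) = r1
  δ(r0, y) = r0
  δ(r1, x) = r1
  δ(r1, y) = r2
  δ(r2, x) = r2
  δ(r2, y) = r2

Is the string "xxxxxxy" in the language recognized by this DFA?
Processing string "xxxxxxy":
  r0 --x--> r1
  r1 --x--> r1
  r1 --x--> r1
  r1 --x--> r1
  r1 --x--> r1
  r1 --x--> r1
  r1 --y--> r2
Final state: r2
Accept states: {r2}
Yes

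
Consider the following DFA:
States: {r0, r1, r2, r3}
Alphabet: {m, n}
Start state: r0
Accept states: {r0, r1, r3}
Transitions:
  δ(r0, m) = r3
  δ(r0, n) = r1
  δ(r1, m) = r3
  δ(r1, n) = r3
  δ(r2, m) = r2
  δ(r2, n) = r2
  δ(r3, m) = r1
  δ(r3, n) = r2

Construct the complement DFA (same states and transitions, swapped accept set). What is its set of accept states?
Complement accept states = All states \ Original accept states
= {r0, r1, r2, r3} \ {r0, r1, r3}
{r2}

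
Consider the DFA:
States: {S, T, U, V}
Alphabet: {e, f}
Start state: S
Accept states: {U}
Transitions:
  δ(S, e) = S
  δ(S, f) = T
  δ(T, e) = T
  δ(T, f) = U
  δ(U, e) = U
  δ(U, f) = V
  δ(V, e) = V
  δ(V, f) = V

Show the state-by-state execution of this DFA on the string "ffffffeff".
read 'f': S → T
  read 'f': T → U
  read 'f': U → V
  read 'f': V → V
  read 'f': V → V
  read 'f': V → V
  read 'e': V → V
  read 'f': V → V
  read 'f': V → V
S -> T -> U -> V -> V -> V -> V -> V -> V -> V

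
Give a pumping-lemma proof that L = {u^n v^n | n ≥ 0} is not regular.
Assume L is regular with pumping length p. Idea: pumping the u-block changes the count balance.
Choose s = u^p v^p (length 2p ≥ p). By the pumping lemma, s = xyz with |xy| ≤ p, |y| > 0. So y = u^k for some k > 0 (since xy is entirely within the u's). Pumping gives xy²z = u^(p+k) v^p, which is not in L since p+k ≠ p.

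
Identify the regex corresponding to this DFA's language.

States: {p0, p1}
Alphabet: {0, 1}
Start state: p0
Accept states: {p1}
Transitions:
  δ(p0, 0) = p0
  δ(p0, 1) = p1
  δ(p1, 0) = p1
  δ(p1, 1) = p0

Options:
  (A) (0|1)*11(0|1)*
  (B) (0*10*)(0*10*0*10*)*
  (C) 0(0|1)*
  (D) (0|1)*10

Check each option against the DFA on short strings; one disagreement eliminates an option:
  (A) (0|1)*11(0|1)*: on '1' the DFA goes p0 → p1 and accepts (p1 ∈ Accept), but the regex does not match it → eliminate
  (B) (0*10*)(0*10*0*10*)*: agrees with the DFA on every string of length ≤ 6
  (C) 0(0|1)*: on '0' the DFA goes p0 → p0 and rejects (p0 ∉ Accept), but the regex matches it → eliminate
  (D) (0|1)*10: on '1' the DFA goes p0 → p1 and accepts (p1 ∈ Accept), but the regex does not match it → eliminate
Only (B) is consistent with the DFA.
(B) (0*10*)(0*10*0*10*)*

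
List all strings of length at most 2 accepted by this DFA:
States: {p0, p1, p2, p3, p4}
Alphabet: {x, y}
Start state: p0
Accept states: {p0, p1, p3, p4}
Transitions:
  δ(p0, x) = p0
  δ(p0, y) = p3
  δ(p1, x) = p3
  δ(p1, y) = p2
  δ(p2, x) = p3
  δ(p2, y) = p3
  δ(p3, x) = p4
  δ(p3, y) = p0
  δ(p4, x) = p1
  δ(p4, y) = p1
ε, x, y, xx, xy, yx, yy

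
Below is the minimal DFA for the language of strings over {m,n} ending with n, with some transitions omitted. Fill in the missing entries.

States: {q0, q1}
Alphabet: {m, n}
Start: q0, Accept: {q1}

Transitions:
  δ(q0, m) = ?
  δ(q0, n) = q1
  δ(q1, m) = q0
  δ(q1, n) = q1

From the language and accept set, identify what each state tracks — q0: last symbol not n; q1: last symbol is n.
Each missing δ(q, a) is the state matching the new tracked value after reading a.
δ(q0, m) = q0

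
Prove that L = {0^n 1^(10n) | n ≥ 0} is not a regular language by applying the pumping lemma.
Assume L is regular with pumping length p. Idea: pumping the 0-block breaks the 1:10 ratio.
Choose s = 0^p 1^(10p) (length 11p ≥ p). By the pumping lemma, s = xyz with |xy| ≤ p, |y| > 0, so y = 0^k with k ≥ 1. Then xy²z = 0^(p+k) 1^(10p). For this to be in L we would need 10p = 10(p+k), i.e. 10k = 0, contradicting k ≥ 1. So xy²z ∉ L.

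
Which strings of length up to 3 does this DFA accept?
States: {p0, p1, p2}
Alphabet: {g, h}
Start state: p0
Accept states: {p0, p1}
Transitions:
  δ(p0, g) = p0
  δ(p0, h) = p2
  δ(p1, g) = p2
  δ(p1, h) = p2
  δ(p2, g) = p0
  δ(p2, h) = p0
ε, g, gg, hg, hh, ggg, ghg, ghh, hgg, hhg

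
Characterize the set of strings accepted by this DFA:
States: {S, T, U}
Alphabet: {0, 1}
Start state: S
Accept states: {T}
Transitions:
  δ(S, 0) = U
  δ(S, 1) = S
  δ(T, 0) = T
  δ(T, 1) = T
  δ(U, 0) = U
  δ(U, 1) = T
Testing a few strings:
  '001' → accept
  '1100' → reject
  '1001' → accept
  '101' → accept
State roles: S=no 0 seen yet; T=substring 01 seen; U=seen a 0, waiting for 1
All binary strings containing the substring 01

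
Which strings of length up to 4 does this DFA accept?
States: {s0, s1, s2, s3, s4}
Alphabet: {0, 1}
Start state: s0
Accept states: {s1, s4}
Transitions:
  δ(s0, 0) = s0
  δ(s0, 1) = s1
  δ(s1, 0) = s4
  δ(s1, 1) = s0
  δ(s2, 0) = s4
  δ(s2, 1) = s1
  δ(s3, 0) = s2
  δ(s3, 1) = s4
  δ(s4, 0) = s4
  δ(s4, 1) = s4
1, 01, 10, 001, 010, 100, 101, 111, 0001, 0010, 0100, 0101, 0111, 1000, 1001, 1010, 1011, 1101, 1110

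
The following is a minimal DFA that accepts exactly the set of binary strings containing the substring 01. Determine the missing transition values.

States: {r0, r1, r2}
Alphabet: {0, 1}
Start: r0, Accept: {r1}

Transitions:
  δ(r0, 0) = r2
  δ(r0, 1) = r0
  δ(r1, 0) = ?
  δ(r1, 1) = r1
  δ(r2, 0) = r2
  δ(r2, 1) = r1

From the language and accept set, identify what each state tracks — r0: no 0 seen yet; r1: substring 01 seen; r2: seen a 0, waiting for 1.
Each missing δ(q, a) is the state matching the new tracked value after reading a.
δ(r1, 0) = r1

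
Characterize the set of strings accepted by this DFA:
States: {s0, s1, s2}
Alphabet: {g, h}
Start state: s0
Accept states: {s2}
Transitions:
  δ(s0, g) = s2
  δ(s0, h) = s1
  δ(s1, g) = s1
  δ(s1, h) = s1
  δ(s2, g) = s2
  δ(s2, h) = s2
Testing a few strings:
  'gh' → accept
  'h' → reject
  'g' → accept
  'ghg' → accept
State roles: s0=no input read; s1=started with h (dead); s2=started with g
All strings over {g,h} starting with g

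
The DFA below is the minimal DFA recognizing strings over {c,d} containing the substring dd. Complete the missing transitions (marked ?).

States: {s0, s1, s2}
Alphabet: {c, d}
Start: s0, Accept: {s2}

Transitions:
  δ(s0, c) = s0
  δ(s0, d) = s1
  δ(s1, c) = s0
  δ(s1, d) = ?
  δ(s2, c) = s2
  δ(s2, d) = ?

From the language and accept set, identify what each state tracks — s0: no progress toward dd; s1: one trailing d; s2: substring dd seen.
Each missing δ(q, a) is the state matching the new tracked value after reading a.
δ(s1, d) = s2; δ(s2, d) = s2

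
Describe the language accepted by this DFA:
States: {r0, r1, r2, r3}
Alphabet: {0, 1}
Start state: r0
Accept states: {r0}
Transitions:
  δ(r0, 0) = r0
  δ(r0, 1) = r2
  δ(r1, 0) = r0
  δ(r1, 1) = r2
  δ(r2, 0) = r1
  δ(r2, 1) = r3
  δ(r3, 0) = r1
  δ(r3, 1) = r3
Testing a few strings:
  '110' → reject
  '11' → reject
  '0' → accept
  '01' → reject
State roles: r0=value ≡ 0 (mod 4); r1=value ≡ 2 (mod 4); r2=value ≡ 1 (mod 4); r3=value ≡ 3 (mod 4)
All binary strings representing a multiple of 4 (read in base 2; leading zeros allowed and ε counts as 0)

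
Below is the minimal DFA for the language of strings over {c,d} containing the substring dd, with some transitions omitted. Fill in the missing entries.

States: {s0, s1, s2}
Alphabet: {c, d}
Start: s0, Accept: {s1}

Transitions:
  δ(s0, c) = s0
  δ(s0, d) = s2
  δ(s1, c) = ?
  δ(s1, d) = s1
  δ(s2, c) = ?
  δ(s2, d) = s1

From the language and accept set, identify what each state tracks — s0: no progress toward dd; s1: substring dd seen; s2: one trailing d.
Each missing δ(q, a) is the state matching the new tracked value after reading a.
δ(s1, c) = s1; δ(s2, c) = s0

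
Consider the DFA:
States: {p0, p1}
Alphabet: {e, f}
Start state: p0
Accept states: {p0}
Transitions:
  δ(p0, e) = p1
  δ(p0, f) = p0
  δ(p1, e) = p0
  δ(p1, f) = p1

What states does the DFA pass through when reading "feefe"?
read 'f': p0 → p0
  read 'e': p0 → p1
  read 'e': p1 → p0
  read 'f': p0 → p0
  read 'e': p0 → p1
p0 -> p0 -> p1 -> p0 -> p0 -> p1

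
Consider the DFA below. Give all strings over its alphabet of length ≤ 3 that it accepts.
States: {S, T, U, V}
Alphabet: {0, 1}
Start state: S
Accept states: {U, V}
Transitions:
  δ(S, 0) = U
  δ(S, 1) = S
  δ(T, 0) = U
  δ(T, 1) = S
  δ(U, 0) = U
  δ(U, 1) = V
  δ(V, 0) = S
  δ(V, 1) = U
0, 00, 01, 10, 000, 001, 011, 100, 101, 110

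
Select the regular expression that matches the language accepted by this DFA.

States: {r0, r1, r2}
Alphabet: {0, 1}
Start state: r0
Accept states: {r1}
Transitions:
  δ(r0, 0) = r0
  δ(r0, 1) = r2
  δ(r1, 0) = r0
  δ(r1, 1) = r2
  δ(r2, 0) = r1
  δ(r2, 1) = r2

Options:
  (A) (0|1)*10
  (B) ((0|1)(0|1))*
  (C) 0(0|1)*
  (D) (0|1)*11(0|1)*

Check each option against the DFA on short strings; one disagreement eliminates an option:
  (A) (0|1)*10: agrees with the DFA on every string of length ≤ 6
  (B) ((0|1)(0|1))*: on ε the DFA stays in r0 and rejects (r0 ∉ Accept), but the regex matches it → eliminate
  (C) 0(0|1)*: on '0' the DFA goes r0 → r0 and rejects (r0 ∉ Accept), but the regex matches it → eliminate
  (D) (0|1)*11(0|1)*: on '10' the DFA goes r0 → r2 → r1 and accepts (r1 ∈ Accept), but the regex does not match it → eliminate
Only (A) is consistent with the DFA.
(A) (0|1)*10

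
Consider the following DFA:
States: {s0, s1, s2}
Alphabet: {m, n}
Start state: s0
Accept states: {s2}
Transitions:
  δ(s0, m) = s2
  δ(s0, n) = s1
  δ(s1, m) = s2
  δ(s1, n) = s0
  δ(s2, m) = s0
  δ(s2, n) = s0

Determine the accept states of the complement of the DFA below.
Complement accept states = All states \ Original accept states
= {s0, s1, s2} \ {s2}
{s0, s1}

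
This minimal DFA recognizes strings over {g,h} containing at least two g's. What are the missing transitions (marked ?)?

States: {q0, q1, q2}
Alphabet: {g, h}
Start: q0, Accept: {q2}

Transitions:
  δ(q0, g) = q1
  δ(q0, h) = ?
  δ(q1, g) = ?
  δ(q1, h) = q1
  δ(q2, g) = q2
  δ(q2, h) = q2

From the language and accept set, identify what each state tracks — q0: zero g's seen; q1: one g seen; q2: ≥ two g's seen.
Each missing δ(q, a) is the state matching the new tracked value after reading a.
δ(q0, h) = q0; δ(q1, g) = q2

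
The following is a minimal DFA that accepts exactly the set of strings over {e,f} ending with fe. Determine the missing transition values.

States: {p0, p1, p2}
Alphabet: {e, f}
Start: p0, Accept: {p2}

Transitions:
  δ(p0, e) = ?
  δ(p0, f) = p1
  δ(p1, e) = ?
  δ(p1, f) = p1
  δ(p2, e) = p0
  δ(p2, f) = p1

From the language and accept set, identify what each state tracks — p0: no suffix match; p1: one trailing f; p2: suffix is fe.
Each missing δ(q, a) is the state matching the new tracked value after reading a.
δ(p0, e) = p0; δ(p1, e) = p2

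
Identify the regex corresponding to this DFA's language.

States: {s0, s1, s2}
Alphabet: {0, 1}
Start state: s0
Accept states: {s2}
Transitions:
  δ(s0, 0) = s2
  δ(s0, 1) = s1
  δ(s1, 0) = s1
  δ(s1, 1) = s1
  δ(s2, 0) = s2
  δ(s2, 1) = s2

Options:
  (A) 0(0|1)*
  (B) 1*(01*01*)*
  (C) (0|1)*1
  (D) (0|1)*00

Check each option against the DFA on short strings; one disagreement eliminates an option:
  (A) 0(0|1)*: agrees with the DFA on every string of length ≤ 6
  (B) 1*(01*01*)*: on ε the DFA stays in s0 and rejects (s0 ∉ Accept), but the regex matches it → eliminate
  (C) (0|1)*1: on '0' the DFA goes s0 → s2 and accepts (s2 ∈ Accept), but the regex does not match it → eliminate
  (D) (0|1)*00: on '0' the DFA goes s0 → s2 and accepts (s2 ∈ Accept), but the regex does not match it → eliminate
Only (A) is consistent with the DFA.
(A) 0(0|1)*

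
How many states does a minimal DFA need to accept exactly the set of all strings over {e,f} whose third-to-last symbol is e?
By Myhill–Nerode, count the distinguishable equivalence classes: 2^3 = 8 classes — the DFA must remember the last 3 symbols read; every pair of distinct length-3 suffixes is distinguishable by some continuation.
8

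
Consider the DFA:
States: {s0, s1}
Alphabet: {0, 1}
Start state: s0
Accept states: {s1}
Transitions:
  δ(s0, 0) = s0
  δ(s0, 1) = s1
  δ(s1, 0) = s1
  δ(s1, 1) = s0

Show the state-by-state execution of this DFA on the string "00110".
read '0': s0 → s0
  read '0': s0 → s0
  read '1': s0 → s1
  read '1': s1 → s0
  read '0': s0 → s0
s0 -> s0 -> s0 -> s1 -> s0 -> s0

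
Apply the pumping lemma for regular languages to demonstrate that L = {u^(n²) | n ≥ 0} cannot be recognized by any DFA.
Assume L is regular with pumping length p. Idea: pumping adds a fixed amount, but gaps between consecutive squares grow.
Choose s = u^(p²) (length p² ≥ p). By the pumping lemma, s = xyz with |xy| ≤ p, |y| > 0, so |y| = k with 1 ≤ k ≤ p. Then |xy²z| = p²+k. Since p² < p²+k ≤ p²+p < (p+1)², the length p²+k lies strictly between consecutive squares, so it is not a perfect square and xy²z ∉ L.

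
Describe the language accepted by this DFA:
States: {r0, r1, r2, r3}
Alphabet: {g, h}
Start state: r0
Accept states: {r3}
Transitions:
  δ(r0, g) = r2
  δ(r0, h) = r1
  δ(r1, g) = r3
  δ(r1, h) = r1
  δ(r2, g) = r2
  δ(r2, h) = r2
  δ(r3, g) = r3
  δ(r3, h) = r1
Testing a few strings:
  'hh' → reject
  'h' → reject
  'gggh' → reject
  'hgh' → reject
State roles: r0=no input read; r1=started with h, last symbol h; r2=started with g (dead); r3=started with h, last symbol g
All strings over {g,h} that start with h and end with g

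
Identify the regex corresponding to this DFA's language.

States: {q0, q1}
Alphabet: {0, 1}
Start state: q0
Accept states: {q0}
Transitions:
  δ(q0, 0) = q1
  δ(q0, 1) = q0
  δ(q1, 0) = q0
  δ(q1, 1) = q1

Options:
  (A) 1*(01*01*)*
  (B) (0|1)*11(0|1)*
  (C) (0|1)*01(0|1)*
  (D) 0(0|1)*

Check each option against the DFA on short strings; one disagreement eliminates an option:
  (A) 1*(01*01*)*: agrees with the DFA on every string of length ≤ 6
  (B) (0|1)*11(0|1)*: on ε the DFA stays in q0 and accepts (q0 ∈ Accept), but the regex does not match it → eliminate
  (C) (0|1)*01(0|1)*: on ε the DFA stays in q0 and accepts (q0 ∈ Accept), but the regex does not match it → eliminate
  (D) 0(0|1)*: on ε the DFA stays in q0 and accepts (q0 ∈ Accept), but the regex does not match it → eliminate
Only (A) is consistent with the DFA.
(A) 1*(01*01*)*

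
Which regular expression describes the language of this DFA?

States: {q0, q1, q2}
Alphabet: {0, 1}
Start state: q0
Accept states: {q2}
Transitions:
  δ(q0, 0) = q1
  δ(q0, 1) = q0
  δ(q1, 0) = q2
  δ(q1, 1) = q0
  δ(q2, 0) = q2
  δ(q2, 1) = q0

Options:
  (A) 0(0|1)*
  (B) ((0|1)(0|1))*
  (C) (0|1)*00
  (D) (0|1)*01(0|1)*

Check each option against the DFA on short strings; one disagreement eliminates an option:
  (A) 0(0|1)*: on '0' the DFA goes q0 → q1 and rejects (q1 ∉ Accept), but the regex matches it → eliminate
  (B) ((0|1)(0|1))*: on ε the DFA stays in q0 and rejects (q0 ∉ Accept), but the regex matches it → eliminate
  (C) (0|1)*00: agrees with the DFA on every string of length ≤ 6
  (D) (0|1)*01(0|1)*: on '00' the DFA goes q0 → q1 → q2 and accepts (q2 ∈ Accept), but the regex does not match it → eliminate
Only (C) is consistent with the DFA.
(C) (0|1)*00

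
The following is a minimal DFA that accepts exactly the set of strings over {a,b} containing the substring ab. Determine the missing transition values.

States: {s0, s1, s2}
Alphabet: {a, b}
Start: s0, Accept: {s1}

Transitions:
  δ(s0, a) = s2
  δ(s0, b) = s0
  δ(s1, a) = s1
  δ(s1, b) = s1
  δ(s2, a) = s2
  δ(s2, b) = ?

From the language and accept set, identify what each state tracks — s0: no a seen yet; s1: substring ab seen; s2: seen a a, waiting for b.
Each missing δ(q, a) is the state matching the new tracked value after reading a.
δ(s2, b) = s1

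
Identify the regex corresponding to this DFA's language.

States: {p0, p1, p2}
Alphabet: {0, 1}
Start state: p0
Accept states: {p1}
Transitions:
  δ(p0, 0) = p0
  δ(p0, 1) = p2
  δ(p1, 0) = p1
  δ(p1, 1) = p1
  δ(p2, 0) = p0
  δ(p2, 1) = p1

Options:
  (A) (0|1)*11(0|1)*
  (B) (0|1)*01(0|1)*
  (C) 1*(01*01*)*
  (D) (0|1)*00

Check each option against the DFA on short strings; one disagreement eliminates an option:
  (A) (0|1)*11(0|1)*: agrees with the DFA on every string of length ≤ 6
  (B) (0|1)*01(0|1)*: on '01' the DFA goes p0 → p0 → p2 and rejects (p2 ∉ Accept), but the regex matches it → eliminate
  (C) 1*(01*01*)*: on ε the DFA stays in p0 and rejects (p0 ∉ Accept), but the regex matches it → eliminate
  (D) (0|1)*00: on '00' the DFA goes p0 → p0 → p0 and rejects (p0 ∉ Accept), but the regex matches it → eliminate
Only (A) is consistent with the DFA.
(A) (0|1)*11(0|1)*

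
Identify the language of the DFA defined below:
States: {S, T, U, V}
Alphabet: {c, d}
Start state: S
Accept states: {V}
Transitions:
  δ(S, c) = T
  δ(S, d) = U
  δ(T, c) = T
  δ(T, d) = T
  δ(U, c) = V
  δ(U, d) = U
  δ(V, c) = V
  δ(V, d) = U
Testing a few strings:
  'dd' → reject
  'd' → reject
  'ddc' → accept
  'dcd' → reject
State roles: S=no input read; T=started with c (dead); U=started with d, last symbol d; V=started with d, last symbol c
All strings over {c,d} that start with d and end with c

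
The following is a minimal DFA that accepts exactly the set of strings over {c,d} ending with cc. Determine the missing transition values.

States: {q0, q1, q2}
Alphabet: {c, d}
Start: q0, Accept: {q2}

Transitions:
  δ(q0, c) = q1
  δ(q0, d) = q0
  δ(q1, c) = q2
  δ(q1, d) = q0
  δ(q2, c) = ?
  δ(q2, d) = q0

From the language and accept set, identify what each state tracks — q0: last symbol not c; q1: one trailing c; q2: two trailing c's.
Each missing δ(q, a) is the state matching the new tracked value after reading a.
δ(q2, c) = q2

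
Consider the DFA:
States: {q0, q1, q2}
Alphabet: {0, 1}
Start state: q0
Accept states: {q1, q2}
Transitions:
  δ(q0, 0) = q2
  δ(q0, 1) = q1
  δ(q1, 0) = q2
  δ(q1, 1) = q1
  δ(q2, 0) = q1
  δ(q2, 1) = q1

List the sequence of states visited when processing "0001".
read '0': q0 → q2
  read '0': q2 → q1
  read '0': q1 → q2
  read '1': q2 → q1
q0 -> q2 -> q1 -> q2 -> q1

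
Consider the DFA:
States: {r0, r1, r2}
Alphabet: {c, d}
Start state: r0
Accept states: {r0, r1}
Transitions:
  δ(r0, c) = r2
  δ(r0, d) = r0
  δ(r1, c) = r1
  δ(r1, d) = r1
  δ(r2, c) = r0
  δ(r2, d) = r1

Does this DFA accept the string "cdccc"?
Processing string "cdccc":
  r0 --c--> r2
  r2 --d--> r1
  r1 --c--> r1
  r1 --c--> r1
  r1 --c--> r1
Final state: r1
Accept states: {r0, r1}
Yes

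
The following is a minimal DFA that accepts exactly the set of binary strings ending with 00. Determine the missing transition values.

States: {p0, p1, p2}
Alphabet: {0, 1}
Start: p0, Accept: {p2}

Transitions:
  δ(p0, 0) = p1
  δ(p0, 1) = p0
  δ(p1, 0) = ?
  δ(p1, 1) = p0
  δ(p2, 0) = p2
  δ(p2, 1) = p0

From the language and accept set, identify what each state tracks — p0: last symbol not 0; p1: one trailing 0; p2: two trailing 0's.
Each missing δ(q, a) is the state matching the new tracked value after reading a.
δ(p1, 0) = p2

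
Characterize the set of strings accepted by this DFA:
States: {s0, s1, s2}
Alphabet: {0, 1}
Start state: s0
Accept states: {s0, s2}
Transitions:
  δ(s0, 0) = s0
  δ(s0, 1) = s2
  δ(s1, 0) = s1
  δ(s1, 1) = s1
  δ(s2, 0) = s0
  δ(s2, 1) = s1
Testing a few strings:
  '00' → accept
  '01' → accept
  '011' → reject
  '0011' → reject
State roles: s0=last symbol not 1 (ok); s1=saw 11 (dead); s2=last symbol 1 (ok)
All binary strings with no two consecutive 1's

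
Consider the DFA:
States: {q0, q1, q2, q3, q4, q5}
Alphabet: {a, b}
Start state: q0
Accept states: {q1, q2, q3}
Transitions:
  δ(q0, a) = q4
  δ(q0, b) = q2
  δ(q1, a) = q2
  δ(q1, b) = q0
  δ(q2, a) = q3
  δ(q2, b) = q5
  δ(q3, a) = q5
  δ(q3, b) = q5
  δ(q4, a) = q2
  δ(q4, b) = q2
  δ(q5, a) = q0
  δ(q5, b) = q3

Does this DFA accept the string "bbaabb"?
Processing string "bbaabb":
  q0 --b--> q2
  q2 --b--> q5
  q5 --a--> q0
  q0 --a--> q4
  q4 --b--> q2
  q2 --b--> q5
Final state: q5
Accept states: {q1, q2, q3}
No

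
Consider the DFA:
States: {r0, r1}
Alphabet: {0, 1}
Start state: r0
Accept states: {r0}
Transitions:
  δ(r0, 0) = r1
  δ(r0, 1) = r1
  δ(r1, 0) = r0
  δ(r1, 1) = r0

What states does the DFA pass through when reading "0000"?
read '0': r0 → r1
  read '0': r1 → r0
  read '0': r0 → r1
  read '0': r1 → r0
r0 -> r1 -> r0 -> r1 -> r0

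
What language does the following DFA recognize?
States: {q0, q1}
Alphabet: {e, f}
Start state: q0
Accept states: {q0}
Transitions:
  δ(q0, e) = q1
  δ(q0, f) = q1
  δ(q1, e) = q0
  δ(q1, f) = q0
Testing a few strings:
  'e' → reject
  'f' → reject
  'efe' → reject
  'fee' → reject
State roles: q0=even length so far; q1=odd length so far
All strings over {e,f} of even length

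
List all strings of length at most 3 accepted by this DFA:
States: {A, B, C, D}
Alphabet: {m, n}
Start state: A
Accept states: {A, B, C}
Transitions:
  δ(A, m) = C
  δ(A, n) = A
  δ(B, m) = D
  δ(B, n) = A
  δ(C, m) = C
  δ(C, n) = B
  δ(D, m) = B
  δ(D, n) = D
ε, m, n, mm, mn, nm, nn, mmm, mmn, mnn, nmm, nmn, nnm, nnn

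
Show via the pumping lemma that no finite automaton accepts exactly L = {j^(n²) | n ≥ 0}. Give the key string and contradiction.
Assume L is regular with pumping length p. Idea: pumping adds a fixed amount, but gaps between consecutive squares grow.
Choose s = j^(p²) (length p² ≥ p). By the pumping lemma, s = xyz with |xy| ≤ p, |y| > 0, so |y| = k with 1 ≤ k ≤ p. Then |xy²z| = p²+k. Since p² < p²+k ≤ p²+p < (p+1)², the length p²+k lies strictly between consecutive squares, so it is not a perfect square and xy²z ∉ L.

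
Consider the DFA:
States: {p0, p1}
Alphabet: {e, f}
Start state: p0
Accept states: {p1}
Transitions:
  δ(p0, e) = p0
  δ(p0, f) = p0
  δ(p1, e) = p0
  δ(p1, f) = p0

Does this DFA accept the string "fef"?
Processing string "fef":
  p0 --f--> p0
  p0 --e--> p0
  p0 --f--> p0
Final state: p0
Accept states: {p1}
No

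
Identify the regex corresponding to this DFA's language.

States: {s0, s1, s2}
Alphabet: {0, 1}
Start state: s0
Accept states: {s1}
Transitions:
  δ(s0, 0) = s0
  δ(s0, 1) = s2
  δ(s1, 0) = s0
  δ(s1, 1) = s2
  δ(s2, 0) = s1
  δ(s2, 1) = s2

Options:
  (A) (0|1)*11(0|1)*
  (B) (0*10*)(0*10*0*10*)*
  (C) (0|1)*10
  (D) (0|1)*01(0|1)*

Check each option against the DFA on short strings; one disagreement eliminates an option:
  (A) (0|1)*11(0|1)*: on '10' the DFA goes s0 → s2 → s1 and accepts (s1 ∈ Accept), but the regex does not match it → eliminate
  (B) (0*10*)(0*10*0*10*)*: on '1' the DFA goes s0 → s2 and rejects (s2 ∉ Accept), but the regex matches it → eliminate
  (C) (0|1)*10: agrees with the DFA on every string of length ≤ 6
  (D) (0|1)*01(0|1)*: on '01' the DFA goes s0 → s0 → s2 and rejects (s2 ∉ Accept), but the regex matches it → eliminate
Only (C) is consistent with the DFA.
(C) (0|1)*10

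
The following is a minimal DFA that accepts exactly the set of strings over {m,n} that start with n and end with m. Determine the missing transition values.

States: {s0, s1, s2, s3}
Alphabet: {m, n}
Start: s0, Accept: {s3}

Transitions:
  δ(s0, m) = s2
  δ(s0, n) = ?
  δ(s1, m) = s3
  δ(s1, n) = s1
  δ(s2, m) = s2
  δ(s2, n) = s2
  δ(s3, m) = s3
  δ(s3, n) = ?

From the language and accept set, identify what each state tracks — s0: no input read; s1: started with n, last symbol n; s2: started with m (dead); s3: started with n, last symbol m.
Each missing δ(q, a) is the state matching the new tracked value after reading a.
δ(s0, n) = s1; δ(s3, n) = s1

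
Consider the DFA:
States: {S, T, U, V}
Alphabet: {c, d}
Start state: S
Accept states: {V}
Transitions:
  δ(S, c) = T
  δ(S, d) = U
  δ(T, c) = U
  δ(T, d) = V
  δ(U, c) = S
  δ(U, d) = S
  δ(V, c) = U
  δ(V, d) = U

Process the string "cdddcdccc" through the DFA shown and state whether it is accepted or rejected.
Processing string "cdddcdccc":
  S --c--> T
  T --d--> V
  V --d--> U
  U --d--> S
  S --c--> T
  T --d--> V
  V --c--> U
  U --c--> S
  S --c--> T
Final state: T
Accept states: {V}
No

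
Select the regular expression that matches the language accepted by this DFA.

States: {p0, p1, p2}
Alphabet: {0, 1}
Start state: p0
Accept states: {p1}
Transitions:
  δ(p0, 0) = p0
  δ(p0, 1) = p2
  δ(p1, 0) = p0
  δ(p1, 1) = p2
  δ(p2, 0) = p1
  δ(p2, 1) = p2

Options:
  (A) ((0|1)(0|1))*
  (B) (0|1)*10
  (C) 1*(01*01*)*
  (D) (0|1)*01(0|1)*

Check each option against the DFA on short strings; one disagreement eliminates an option:
  (A) ((0|1)(0|1))*: on ε the DFA stays in p0 and rejects (p0 ∉ Accept), but the regex matches it → eliminate
  (B) (0|1)*10: agrees with the DFA on every string of length ≤ 6
  (C) 1*(01*01*)*: on ε the DFA stays in p0 and rejects (p0 ∉ Accept), but the regex matches it → eliminate
  (D) (0|1)*01(0|1)*: on '01' the DFA goes p0 → p0 → p2 and rejects (p2 ∉ Accept), but the regex matches it → eliminate
Only (B) is consistent with the DFA.
(B) (0|1)*10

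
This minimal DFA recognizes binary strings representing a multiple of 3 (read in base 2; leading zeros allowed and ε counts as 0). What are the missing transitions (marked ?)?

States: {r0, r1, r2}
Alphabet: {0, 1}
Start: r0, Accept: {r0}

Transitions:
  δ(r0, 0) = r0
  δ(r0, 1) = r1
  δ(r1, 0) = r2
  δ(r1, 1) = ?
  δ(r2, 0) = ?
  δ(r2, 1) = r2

From the language and accept set, identify what each state tracks — r0: value ≡ 0 (mod 3); r1: value ≡ 1 (mod 3); r2: value ≡ 2 (mod 3).
Each missing δ(q, a) is the state matching the new tracked value after reading a.
δ(r1, 1) = r0; δ(r2, 0) = r1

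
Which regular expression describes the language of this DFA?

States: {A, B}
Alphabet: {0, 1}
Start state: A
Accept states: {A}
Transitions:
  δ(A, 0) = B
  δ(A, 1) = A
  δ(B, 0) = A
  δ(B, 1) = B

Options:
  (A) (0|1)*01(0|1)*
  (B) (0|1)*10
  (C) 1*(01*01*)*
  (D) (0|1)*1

Check each option against the DFA on short strings; one disagreement eliminates an option:
  (A) (0|1)*01(0|1)*: on ε the DFA stays in A and accepts (A ∈ Accept), but the regex does not match it → eliminate
  (B) (0|1)*10: on ε the DFA stays in A and accepts (A ∈ Accept), but the regex does not match it → eliminate
  (C) 1*(01*01*)*: agrees with the DFA on every string of length ≤ 6
  (D) (0|1)*1: on ε the DFA stays in A and accepts (A ∈ Accept), but the regex does not match it → eliminate
Only (C) is consistent with the DFA.
(C) 1*(01*01*)*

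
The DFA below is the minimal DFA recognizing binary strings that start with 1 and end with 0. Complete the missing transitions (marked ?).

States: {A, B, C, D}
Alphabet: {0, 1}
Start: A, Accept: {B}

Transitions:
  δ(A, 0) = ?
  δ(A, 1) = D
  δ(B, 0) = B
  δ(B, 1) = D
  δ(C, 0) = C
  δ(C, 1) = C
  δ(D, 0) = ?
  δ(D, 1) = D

From the language and accept set, identify what each state tracks — A: no input read; B: started with 1, last symbol 0; C: started with 0 (dead); D: started with 1, last symbol 1.
Each missing δ(q, a) is the state matching the new tracked value after reading a.
δ(A, 0) = C; δ(D, 0) = B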